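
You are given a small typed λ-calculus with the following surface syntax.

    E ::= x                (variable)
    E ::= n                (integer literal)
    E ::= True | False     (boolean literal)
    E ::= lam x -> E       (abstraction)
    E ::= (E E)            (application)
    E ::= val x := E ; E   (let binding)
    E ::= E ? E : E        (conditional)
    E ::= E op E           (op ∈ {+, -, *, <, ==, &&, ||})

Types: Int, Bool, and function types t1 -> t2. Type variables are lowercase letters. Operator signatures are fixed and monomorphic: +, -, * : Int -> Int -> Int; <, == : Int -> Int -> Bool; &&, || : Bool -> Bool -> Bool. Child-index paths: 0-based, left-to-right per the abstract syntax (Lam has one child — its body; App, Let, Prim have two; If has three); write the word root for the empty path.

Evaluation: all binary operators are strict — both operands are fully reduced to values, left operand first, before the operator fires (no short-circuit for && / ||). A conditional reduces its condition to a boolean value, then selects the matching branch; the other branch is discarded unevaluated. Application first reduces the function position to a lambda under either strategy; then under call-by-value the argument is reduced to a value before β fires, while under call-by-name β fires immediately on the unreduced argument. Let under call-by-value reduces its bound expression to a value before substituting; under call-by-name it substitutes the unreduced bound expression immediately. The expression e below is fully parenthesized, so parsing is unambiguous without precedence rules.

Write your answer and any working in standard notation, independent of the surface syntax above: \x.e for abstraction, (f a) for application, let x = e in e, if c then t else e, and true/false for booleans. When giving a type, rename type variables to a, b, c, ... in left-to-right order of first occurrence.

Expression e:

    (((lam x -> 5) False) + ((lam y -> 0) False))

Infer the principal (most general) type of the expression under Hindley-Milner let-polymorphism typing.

Answer: Int

Working:
\x._ : a -> Int
  unify a -> Int ~ Bool -> b
  unify a ~ Bool
  unify Int ~ b
_ _ : Int
  unify Int ~ Int
\y._ : c -> Int
  unify c -> Int ~ Bool -> d
  unify c ~ Bool
  unify Int ~ d
_ _ : Int
  unify Int ~ Int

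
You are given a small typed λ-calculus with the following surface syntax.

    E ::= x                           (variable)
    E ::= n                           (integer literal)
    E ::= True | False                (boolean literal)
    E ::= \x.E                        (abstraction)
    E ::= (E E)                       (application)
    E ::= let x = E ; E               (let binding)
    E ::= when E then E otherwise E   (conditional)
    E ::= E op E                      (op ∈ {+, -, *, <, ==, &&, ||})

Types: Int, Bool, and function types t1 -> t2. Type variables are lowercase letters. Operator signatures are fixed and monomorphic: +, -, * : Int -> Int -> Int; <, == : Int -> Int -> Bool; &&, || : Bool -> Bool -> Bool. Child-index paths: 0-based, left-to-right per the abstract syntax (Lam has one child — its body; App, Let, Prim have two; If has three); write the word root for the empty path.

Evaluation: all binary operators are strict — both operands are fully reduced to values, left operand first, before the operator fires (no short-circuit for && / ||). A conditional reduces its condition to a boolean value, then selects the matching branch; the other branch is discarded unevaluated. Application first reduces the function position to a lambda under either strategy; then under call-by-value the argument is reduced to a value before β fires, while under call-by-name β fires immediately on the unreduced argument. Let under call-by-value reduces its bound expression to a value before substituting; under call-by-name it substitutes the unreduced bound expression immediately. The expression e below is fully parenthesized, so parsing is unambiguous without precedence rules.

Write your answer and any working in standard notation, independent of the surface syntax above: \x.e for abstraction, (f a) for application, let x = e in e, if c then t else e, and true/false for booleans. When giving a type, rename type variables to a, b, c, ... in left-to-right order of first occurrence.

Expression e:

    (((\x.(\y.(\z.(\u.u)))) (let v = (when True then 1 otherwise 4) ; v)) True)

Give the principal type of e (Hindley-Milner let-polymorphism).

Answer: a -> b -> b

Trace:
u : d
\u._ : d -> d
\z._ : c -> d -> d
\y._ : b -> c -> d -> d
\x._ : a -> b -> c -> d -> d
  unify Bool ~ Bool
  unify Int ~ Int
let v : Int
v : Int
  unify a -> b -> c -> d -> d ~ Int -> e
  unify a ~ Int
  unify b -> c -> d -> d ~ e
_ _ : b -> c -> d -> d
  unify b -> c -> d -> d ~ Bool -> f
  unify b ~ Bool
  unify c -> d -> d ~ f
_ _ : c -> d -> d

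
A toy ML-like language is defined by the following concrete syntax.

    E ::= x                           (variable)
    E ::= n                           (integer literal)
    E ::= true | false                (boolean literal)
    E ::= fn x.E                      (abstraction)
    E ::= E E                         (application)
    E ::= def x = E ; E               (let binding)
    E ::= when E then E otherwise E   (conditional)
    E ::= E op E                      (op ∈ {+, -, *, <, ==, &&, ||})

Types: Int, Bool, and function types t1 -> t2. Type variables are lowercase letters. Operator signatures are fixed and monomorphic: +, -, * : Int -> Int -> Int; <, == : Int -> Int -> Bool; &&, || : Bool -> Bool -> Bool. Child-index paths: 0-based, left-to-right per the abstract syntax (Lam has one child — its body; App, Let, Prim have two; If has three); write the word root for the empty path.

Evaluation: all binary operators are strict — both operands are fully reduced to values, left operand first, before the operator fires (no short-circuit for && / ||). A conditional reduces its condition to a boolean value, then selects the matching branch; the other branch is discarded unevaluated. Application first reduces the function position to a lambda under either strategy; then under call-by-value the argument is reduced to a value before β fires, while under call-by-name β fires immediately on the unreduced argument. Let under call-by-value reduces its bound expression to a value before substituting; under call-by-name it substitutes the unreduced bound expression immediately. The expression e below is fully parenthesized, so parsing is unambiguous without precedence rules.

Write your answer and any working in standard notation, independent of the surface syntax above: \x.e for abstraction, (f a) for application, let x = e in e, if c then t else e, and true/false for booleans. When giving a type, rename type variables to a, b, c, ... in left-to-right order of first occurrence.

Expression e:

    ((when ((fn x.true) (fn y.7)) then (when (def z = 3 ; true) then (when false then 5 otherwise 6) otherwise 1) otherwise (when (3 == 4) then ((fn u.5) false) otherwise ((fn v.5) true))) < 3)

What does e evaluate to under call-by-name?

Working:
step 0: ((if ((\x.true) (\y.7)) then (if (let z = 3 in true) then (if false then 5 else 6) else 1) else (if (3 == 4) then ((\u.5) false) else ((\v.5) true))) < 3)
step 1: [beta@0.0] ((if true then (if (let z = 3 in true) then (if false then 5 else 6) else 1) else (if (3 == 4) then ((\u.5) false) else ((\v.5) true))) < 3)
step 2: [if@0] ((if (let z = 3 in true) then (if false then 5 else 6) else 1) < 3)
step 3: [let@0.0] ((if true then (if false then 5 else 6) else 1) < 3)
step 4: [if@0] ((if false then 5 else 6) < 3)
step 5: [if@0] (6 < 3)
step 6: [delta@root] false

Answer: false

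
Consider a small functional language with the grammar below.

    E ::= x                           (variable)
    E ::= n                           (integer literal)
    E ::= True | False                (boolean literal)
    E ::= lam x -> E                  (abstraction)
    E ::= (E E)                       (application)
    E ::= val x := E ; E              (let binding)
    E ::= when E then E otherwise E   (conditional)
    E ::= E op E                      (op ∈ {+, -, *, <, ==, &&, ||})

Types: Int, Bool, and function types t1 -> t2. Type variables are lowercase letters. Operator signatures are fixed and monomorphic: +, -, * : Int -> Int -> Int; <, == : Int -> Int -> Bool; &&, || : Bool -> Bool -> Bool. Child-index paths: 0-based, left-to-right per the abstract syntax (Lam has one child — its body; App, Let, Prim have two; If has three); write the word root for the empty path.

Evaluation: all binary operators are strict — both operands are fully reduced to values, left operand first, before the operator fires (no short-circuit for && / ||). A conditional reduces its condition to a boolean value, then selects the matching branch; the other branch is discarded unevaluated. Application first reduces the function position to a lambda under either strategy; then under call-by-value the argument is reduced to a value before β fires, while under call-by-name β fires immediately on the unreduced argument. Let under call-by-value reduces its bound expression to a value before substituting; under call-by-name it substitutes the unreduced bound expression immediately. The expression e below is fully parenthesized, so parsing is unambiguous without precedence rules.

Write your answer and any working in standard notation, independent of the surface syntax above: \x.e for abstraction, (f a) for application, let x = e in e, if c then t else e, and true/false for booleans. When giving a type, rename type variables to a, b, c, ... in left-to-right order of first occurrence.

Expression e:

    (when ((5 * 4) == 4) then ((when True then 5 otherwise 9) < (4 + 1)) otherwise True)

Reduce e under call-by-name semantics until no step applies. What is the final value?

Answer: true

Trace:
step 0: (if ((5 * 4) == 4) then ((if true then 5 else 9) < (4 + 1)) else true)
step 1: [delta@0.0] (if (20 == 4) then ((if true then 5 else 9) < (4 + 1)) else true)
step 2: [delta@0] (if false then ((if true then 5 else 9) < (4 + 1)) else true)
step 3: [if@root] true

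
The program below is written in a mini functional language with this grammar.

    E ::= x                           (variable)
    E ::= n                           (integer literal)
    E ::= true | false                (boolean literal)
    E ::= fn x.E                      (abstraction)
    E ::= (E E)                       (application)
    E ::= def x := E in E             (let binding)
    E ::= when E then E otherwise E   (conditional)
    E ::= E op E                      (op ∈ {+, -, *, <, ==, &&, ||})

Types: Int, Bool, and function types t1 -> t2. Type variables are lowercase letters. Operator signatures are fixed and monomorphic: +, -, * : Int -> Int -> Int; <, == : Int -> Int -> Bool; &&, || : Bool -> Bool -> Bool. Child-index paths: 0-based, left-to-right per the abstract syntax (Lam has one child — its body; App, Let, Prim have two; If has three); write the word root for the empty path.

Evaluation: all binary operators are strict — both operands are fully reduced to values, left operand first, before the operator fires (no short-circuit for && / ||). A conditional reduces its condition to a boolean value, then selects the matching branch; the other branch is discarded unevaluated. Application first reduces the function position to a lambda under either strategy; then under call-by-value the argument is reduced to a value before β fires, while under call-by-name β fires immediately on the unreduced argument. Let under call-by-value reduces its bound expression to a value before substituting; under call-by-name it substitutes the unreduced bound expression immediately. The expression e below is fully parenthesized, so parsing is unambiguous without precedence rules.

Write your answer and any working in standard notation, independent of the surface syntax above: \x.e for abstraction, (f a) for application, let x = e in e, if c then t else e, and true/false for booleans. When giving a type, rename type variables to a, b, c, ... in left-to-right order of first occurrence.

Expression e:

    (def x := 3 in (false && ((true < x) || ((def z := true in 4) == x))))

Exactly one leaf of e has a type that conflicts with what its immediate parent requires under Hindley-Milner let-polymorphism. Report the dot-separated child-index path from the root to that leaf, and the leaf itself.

Trace:
let x : Int
  unify Bool ~ Bool
  unify Bool ~ Int
  FAIL: mismatch Bool ~ Int

Answer: 1.1.0.0 : true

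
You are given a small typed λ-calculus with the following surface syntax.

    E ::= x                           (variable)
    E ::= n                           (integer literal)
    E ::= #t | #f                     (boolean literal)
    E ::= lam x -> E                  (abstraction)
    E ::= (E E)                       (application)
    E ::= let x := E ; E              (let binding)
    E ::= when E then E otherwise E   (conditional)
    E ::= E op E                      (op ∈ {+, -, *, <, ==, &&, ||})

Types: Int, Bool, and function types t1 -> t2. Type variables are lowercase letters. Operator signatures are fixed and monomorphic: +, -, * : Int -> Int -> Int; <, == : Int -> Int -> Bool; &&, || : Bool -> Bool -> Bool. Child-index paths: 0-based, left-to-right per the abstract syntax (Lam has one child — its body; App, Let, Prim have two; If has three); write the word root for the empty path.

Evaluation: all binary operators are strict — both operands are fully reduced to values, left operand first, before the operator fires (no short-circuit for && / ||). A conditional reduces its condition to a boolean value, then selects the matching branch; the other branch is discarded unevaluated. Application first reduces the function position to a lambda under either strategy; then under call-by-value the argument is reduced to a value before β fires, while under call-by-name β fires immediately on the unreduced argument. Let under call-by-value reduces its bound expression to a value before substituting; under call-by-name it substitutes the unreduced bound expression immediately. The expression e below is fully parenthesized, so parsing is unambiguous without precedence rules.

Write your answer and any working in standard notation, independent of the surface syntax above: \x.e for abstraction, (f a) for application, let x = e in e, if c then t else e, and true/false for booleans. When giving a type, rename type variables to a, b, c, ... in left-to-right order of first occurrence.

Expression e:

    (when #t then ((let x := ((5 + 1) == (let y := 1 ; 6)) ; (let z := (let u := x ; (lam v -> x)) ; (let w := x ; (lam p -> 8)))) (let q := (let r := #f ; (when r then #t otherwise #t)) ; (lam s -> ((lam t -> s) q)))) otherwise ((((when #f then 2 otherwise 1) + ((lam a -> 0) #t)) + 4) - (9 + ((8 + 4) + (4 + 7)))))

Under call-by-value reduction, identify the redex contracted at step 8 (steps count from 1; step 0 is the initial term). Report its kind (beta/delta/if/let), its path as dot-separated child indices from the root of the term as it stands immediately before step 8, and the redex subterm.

Answer: let at 0 : (let w = true in (\p.8))

Working:
step 0: (if true then ((let x = ((5 + 1) == (let y = 1 in 6)) in (let z = (let u = x in (\v.x)) in (let w = x in (\p.8)))) (let q = (let r = false in (if r then true else true)) in (\s.((\t.s) q)))) else ((((if false then 2 else 1) + ((\a.0) true)) + 4) - (9 + ((8 + 4) + (4 + 7)))))
step 1: [if@root] ((let x = ((5 + 1) == (let y = 1 in 6)) in (let z = (let u = x in (\v.x)) in (let w = x in (\p.8)))) (let q = (let r = false in (if r then true else true)) in (\s.((\t.s) q))))
step 2: [delta@0.0.0] ((let x = (6 == (let y = 1 in 6)) in (let z = (let u = x in (\v.x)) in (let w = x in (\p.8)))) (let q = (let r = false in (if r then true else true)) in (\s.((\t.s) q))))
step 3: [let@0.0.1] ((let x = (6 == 6) in (let z = (let u = x in (\v.x)) in (let w = x in (\p.8)))) (let q = (let r = false in (if r then true else true)) in (\s.((\t.s) q))))
step 4: [delta@0.0] ((let x = true in (let z = (let u = x in (\v.x)) in (let w = x in (\p.8)))) (let q = (let r = false in (if r then true else true)) in (\s.((\t.s) q))))
step 5: [let@0] ((let z = (let u = true in (\v.true)) in (let w = true in (\p.8))) (let q = (let r = false in (if r then true else true)) in (\s.((\t.s) q))))
step 6: [let@0.0] ((let z = (\v.true) in (let w = true in (\p.8))) (let q = (let r = false in (if r then true else true)) in (\s.((\t.s) q))))
step 7: [let@0] ((let w = true in (\p.8)) (let q = (let r = false in (if r then true else true)) in (\s.((\t.s) q))))
step 8: [let@0] ((\p.8) (let q = (let r = false in (if r then true else true)) in (\s.((\t.s) q))))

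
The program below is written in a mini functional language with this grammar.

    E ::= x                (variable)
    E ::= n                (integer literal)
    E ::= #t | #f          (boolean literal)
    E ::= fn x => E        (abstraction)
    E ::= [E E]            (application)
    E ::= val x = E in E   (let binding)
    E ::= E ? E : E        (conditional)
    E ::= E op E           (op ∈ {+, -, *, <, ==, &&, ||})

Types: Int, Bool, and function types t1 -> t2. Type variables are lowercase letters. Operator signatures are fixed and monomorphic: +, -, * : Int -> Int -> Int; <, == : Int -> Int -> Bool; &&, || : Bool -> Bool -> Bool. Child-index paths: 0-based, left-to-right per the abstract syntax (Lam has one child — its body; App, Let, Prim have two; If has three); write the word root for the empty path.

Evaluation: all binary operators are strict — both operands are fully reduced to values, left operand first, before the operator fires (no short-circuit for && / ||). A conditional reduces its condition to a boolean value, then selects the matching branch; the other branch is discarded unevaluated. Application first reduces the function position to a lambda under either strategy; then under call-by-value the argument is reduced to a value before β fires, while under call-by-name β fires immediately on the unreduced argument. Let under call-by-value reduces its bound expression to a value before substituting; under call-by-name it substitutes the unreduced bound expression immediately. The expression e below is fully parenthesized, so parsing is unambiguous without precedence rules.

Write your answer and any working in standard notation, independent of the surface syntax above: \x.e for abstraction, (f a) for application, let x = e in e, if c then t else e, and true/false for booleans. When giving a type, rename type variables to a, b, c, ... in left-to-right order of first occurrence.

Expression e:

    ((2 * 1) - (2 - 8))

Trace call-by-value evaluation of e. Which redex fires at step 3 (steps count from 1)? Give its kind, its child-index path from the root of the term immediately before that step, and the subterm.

Working:
step 0: ((2 * 1) - (2 - 8))
step 1: [delta@0] (2 - (2 - 8))
step 2: [delta@1] (2 - -6)
step 3: [delta@root] 8

Answer: delta at root : (2 - -6)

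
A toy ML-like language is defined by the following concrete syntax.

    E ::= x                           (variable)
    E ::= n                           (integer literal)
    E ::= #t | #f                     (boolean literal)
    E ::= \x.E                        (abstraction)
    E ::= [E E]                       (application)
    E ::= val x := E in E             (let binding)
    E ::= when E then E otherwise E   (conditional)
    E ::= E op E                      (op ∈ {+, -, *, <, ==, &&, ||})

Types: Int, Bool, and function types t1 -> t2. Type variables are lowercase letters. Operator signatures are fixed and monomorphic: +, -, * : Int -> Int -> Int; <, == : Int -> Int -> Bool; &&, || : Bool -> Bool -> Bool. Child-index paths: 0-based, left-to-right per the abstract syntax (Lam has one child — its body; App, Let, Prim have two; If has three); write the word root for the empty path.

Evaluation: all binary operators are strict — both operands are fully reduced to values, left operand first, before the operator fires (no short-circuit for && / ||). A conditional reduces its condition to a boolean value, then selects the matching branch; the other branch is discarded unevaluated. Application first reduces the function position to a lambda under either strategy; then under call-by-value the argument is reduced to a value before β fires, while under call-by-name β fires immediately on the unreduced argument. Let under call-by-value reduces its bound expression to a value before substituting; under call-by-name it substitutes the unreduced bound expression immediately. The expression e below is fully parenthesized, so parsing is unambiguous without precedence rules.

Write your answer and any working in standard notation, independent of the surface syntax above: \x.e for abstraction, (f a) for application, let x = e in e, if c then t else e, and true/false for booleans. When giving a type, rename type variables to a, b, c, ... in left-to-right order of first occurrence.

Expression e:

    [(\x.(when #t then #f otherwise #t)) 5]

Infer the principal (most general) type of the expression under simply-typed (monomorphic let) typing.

Trace:
  unify Bool ~ Bool
  unify Bool ~ Bool
\x._ : a -> Bool
  unify a -> Bool ~ Int -> b
  unify a ~ Int
  unify Bool ~ b
_ _ : Bool

Answer: Bool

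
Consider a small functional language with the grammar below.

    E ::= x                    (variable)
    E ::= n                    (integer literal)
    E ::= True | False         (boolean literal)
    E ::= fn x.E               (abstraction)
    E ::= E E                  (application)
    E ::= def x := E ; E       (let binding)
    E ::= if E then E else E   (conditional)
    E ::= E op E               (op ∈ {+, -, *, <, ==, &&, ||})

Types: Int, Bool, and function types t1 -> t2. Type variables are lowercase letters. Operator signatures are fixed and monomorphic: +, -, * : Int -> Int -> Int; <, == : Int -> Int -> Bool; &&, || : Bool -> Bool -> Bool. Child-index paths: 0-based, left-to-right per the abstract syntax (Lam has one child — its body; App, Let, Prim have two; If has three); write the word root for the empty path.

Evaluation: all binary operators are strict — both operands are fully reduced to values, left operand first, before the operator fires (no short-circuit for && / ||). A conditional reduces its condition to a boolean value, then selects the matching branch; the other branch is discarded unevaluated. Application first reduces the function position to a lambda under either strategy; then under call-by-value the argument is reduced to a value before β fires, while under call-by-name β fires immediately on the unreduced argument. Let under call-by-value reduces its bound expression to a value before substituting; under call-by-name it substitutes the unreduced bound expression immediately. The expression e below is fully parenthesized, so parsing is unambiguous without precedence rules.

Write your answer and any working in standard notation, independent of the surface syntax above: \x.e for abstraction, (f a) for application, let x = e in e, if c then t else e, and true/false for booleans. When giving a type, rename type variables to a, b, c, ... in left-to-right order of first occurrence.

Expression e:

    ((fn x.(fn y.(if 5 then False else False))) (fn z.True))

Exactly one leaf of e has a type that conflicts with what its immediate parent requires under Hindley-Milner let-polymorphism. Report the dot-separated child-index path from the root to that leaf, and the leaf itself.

Trace:
  unify Int ~ Bool
  FAIL: mismatch Int ~ Bool

Answer: 0.0.0.0 : 5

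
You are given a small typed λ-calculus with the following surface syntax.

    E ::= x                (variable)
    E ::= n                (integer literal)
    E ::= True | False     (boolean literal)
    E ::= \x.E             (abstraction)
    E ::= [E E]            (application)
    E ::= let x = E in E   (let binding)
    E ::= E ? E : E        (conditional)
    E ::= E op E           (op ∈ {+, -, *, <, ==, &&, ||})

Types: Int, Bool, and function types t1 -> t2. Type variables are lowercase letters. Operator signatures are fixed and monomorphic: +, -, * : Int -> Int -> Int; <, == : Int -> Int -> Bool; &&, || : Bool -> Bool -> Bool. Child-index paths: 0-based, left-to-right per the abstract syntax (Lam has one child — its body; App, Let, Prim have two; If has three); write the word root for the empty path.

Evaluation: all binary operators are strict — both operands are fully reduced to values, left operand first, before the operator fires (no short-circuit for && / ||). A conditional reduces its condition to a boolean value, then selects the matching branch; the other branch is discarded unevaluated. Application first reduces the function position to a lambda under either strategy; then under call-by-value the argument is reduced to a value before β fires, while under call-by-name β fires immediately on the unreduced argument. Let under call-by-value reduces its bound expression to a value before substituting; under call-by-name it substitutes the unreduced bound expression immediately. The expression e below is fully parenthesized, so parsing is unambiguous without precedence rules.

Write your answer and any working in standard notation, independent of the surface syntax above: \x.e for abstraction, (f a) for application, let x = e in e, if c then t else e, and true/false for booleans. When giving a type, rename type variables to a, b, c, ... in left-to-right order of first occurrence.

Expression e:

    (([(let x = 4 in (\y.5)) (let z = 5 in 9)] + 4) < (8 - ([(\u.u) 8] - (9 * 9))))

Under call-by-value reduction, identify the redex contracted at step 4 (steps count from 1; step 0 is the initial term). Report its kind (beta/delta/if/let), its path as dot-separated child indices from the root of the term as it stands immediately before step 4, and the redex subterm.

Trace:
step 0: ((((let x = 4 in (\y.5)) (let z = 5 in 9)) + 4) < (8 - (((\u.u) 8) - (9 * 9))))
step 1: [let@0.0.0] ((((\y.5) (let z = 5 in 9)) + 4) < (8 - (((\u.u) 8) - (9 * 9))))
step 2: [let@0.0.1] ((((\y.5) 9) + 4) < (8 - (((\u.u) 8) - (9 * 9))))
step 3: [beta@0.0] ((5 + 4) < (8 - (((\u.u) 8) - (9 * 9))))
step 4: [delta@0] (9 < (8 - (((\u.u) 8) - (9 * 9))))

Answer: delta at 0 : (5 + 4)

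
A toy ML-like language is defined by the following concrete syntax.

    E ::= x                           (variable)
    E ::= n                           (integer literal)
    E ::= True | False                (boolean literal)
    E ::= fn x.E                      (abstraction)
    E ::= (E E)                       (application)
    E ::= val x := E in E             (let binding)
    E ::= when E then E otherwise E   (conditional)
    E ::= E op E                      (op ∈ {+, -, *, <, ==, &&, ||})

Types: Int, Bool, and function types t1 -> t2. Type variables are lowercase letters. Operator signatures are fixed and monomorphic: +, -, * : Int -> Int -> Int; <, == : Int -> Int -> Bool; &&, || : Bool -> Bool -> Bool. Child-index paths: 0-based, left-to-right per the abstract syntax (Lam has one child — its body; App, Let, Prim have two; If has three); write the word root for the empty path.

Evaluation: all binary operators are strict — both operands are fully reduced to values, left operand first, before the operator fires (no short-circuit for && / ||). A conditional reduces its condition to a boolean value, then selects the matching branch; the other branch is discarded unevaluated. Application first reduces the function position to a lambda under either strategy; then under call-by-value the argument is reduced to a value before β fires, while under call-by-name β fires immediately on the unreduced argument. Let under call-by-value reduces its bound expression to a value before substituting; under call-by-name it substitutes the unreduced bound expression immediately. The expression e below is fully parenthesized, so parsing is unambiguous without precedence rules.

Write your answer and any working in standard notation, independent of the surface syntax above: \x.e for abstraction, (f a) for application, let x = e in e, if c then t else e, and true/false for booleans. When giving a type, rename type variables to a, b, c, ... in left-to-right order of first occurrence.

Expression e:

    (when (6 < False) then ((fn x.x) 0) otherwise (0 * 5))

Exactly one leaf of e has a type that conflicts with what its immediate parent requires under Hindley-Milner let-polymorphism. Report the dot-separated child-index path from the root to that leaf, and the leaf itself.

Trace:
  unify Int ~ Int
  unify Bool ~ Int
  FAIL: mismatch Bool ~ Int

Answer: 0.1 : false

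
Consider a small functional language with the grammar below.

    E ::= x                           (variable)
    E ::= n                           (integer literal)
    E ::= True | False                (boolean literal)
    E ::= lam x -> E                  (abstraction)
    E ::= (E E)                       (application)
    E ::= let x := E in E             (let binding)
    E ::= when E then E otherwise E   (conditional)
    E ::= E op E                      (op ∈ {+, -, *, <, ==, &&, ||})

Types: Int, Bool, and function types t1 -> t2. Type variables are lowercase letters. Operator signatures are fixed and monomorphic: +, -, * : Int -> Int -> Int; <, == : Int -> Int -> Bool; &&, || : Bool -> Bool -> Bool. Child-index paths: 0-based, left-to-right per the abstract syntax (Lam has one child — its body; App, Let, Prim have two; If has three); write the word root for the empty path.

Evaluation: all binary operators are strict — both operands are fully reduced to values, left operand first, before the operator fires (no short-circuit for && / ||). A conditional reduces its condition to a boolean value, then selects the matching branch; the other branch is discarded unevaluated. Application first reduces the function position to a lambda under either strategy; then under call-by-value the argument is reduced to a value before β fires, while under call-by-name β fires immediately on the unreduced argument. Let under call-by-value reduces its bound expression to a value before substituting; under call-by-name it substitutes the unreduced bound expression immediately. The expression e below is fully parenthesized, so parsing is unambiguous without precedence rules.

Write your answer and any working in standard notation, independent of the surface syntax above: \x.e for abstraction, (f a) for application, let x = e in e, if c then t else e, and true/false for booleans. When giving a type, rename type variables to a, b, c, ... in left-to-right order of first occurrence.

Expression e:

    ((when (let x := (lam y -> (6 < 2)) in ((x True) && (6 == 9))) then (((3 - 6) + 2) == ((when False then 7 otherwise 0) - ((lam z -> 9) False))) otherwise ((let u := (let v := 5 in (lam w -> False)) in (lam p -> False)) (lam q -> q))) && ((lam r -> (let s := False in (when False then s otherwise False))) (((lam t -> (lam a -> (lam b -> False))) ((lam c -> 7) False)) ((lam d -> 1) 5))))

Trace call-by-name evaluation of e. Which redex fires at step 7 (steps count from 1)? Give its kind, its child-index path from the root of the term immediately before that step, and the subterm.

Trace:
step 0: ((if (let x = (\y.(6 < 2)) in ((x true) && (6 == 9))) then (((3 - 6) + 2) == ((if false then 7 else 0) - ((\z.9) false))) else ((let u = (let v = 5 in (\w.false)) in (\p.false)) (\q.q))) && ((\r.(let s = false in (if false then s else false))) (((\t.(\a.(\b.false))) ((\c.7) false)) ((\d.1) 5))))
step 1: [let@0.0] ((if (((\y.(6 < 2)) true) && (6 == 9)) then (((3 - 6) + 2) == ((if false then 7 else 0) - ((\z.9) false))) else ((let u = (let v = 5 in (\w.false)) in (\p.false)) (\q.q))) && ((\r.(let s = false in (if false then s else false))) (((\t.(\a.(\b.false))) ((\c.7) false)) ((\d.1) 5))))
step 2: [beta@0.0.0] ((if ((6 < 2) && (6 == 9)) then (((3 - 6) + 2) == ((if false then 7 else 0) - ((\z.9) false))) else ((let u = (let v = 5 in (\w.false)) in (\p.false)) (\q.q))) && ((\r.(let s = false in (if false then s else false))) (((\t.(\a.(\b.false))) ((\c.7) false)) ((\d.1) 5))))
step 3: [delta@0.0.0] ((if (false && (6 == 9)) then (((3 - 6) + 2) == ((if false then 7 else 0) - ((\z.9) false))) else ((let u = (let v = 5 in (\w.false)) in (\p.false)) (\q.q))) && ((\r.(let s = false in (if false then s else false))) (((\t.(\a.(\b.false))) ((\c.7) false)) ((\d.1) 5))))
step 4: [delta@0.0.1] ((if (false && false) then (((3 - 6) + 2) == ((if false then 7 else 0) - ((\z.9) false))) else ((let u = (let v = 5 in (\w.false)) in (\p.false)) (\q.q))) && ((\r.(let s = false in (if false then s else false))) (((\t.(\a.(\b.false))) ((\c.7) false)) ((\d.1) 5))))
step 5: [delta@0.0] ((if false then (((3 - 6) + 2) == ((if false then 7 else 0) - ((\z.9) false))) else ((let u = (let v = 5 in (\w.false)) in (\p.false)) (\q.q))) && ((\r.(let s = false in (if false then s else false))) (((\t.(\a.(\b.false))) ((\c.7) false)) ((\d.1) 5))))
step 6: [if@0] (((let u = (let v = 5 in (\w.false)) in (\p.false)) (\q.q)) && ((\r.(let s = false in (if false then s else false))) (((\t.(\a.(\b.false))) ((\c.7) false)) ((\d.1) 5))))
step 7: [let@0.0] (((\p.false) (\q.q)) && ((\r.(let s = false in (if false then s else false))) (((\t.(\a.(\b.false))) ((\c.7) false)) ((\d.1) 5))))

Answer: let at 0.0 : (let u = (let v = 5 in (\w.false)) in (\p.false))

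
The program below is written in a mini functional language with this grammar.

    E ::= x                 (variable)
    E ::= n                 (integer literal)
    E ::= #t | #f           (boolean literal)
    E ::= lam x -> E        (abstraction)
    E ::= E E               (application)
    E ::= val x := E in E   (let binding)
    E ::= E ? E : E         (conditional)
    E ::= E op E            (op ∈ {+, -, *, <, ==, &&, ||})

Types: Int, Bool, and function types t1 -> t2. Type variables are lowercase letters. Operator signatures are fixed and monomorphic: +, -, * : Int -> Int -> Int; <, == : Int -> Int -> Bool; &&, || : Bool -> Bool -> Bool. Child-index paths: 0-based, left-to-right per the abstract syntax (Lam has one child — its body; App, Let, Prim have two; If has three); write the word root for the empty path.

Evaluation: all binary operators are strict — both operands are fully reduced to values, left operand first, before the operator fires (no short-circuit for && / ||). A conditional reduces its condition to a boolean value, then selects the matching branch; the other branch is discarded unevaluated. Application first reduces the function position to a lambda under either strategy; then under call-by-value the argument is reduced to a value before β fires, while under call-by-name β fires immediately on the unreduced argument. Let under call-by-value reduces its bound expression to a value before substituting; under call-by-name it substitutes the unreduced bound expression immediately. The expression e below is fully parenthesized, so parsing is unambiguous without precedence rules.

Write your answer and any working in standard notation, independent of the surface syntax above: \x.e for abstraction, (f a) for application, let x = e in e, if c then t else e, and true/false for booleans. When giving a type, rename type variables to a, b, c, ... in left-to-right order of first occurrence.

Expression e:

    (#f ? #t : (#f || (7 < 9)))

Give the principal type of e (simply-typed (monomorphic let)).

Trace:
  unify Bool ~ Bool
  unify Bool ~ Bool
  unify Int ~ Int
  unify Int ~ Int
  unify Bool ~ Bool
  unify Bool ~ Bool

Answer: Bool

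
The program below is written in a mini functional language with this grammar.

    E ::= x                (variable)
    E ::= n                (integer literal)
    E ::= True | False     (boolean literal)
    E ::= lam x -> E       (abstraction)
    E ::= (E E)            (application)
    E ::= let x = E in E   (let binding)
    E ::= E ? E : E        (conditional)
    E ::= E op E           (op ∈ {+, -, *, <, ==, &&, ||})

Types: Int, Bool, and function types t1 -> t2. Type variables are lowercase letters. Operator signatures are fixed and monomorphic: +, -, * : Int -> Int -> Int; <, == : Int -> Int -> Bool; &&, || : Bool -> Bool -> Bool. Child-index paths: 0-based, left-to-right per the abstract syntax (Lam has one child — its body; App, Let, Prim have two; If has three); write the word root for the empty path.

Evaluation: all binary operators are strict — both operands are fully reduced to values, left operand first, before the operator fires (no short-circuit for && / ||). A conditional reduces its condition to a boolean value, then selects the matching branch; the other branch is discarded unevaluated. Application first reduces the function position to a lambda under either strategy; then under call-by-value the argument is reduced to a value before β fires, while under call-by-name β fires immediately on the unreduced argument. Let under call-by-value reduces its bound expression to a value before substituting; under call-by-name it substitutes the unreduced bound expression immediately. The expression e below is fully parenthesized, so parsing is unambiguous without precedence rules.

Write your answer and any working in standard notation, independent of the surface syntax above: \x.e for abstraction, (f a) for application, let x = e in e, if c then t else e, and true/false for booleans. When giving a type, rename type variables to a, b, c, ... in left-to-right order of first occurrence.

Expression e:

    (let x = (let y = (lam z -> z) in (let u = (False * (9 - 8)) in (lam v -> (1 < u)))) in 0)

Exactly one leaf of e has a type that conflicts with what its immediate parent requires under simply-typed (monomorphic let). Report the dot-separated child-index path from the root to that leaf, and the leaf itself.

Answer: 0.1.0.0 : false

Working:
z : a
\z._ : a -> a
let y : a -> a
  unify Bool ~ Int
  FAIL: mismatch Bool ~ Int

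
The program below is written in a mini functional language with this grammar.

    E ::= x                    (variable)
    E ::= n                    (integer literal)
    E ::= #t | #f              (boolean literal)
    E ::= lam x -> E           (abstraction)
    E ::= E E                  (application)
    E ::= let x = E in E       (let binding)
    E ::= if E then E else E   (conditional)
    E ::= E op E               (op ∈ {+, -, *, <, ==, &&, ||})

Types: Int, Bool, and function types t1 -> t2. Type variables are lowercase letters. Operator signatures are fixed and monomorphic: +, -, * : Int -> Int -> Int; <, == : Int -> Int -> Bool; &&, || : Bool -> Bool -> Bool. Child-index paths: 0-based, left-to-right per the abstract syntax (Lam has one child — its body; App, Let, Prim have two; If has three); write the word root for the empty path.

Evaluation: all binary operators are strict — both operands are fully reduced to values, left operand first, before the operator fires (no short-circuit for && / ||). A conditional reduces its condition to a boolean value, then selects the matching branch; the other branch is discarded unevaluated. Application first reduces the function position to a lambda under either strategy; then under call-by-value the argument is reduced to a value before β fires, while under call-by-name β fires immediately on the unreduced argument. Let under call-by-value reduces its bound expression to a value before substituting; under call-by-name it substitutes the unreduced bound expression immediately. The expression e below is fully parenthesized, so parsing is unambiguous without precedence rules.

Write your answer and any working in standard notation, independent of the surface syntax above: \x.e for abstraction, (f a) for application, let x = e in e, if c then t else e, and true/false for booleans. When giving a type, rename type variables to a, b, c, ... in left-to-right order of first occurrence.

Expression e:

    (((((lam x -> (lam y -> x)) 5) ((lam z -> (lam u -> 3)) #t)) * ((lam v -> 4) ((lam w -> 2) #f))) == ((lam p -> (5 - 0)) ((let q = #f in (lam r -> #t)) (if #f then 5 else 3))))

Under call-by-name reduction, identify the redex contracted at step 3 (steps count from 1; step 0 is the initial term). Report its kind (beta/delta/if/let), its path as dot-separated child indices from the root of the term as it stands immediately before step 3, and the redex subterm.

Answer: beta at 0.1 : ((\v.4) ((\w.2) false))

Trace:
step 0: (((((\x.(\y.x)) 5) ((\z.(\u.3)) true)) * ((\v.4) ((\w.2) false))) == ((\p.(5 - 0)) ((let q = false in (\r.true)) (if false then 5 else 3))))
step 1: [beta@0.0.0] ((((\y.5) ((\z.(\u.3)) true)) * ((\v.4) ((\w.2) false))) == ((\p.(5 - 0)) ((let q = false in (\r.true)) (if false then 5 else 3))))
step 2: [beta@0.0] ((5 * ((\v.4) ((\w.2) false))) == ((\p.(5 - 0)) ((let q = false in (\r.true)) (if false then 5 else 3))))
step 3: [beta@0.1] ((5 * 4) == ((\p.(5 - 0)) ((let q = false in (\r.true)) (if false then 5 else 3))))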